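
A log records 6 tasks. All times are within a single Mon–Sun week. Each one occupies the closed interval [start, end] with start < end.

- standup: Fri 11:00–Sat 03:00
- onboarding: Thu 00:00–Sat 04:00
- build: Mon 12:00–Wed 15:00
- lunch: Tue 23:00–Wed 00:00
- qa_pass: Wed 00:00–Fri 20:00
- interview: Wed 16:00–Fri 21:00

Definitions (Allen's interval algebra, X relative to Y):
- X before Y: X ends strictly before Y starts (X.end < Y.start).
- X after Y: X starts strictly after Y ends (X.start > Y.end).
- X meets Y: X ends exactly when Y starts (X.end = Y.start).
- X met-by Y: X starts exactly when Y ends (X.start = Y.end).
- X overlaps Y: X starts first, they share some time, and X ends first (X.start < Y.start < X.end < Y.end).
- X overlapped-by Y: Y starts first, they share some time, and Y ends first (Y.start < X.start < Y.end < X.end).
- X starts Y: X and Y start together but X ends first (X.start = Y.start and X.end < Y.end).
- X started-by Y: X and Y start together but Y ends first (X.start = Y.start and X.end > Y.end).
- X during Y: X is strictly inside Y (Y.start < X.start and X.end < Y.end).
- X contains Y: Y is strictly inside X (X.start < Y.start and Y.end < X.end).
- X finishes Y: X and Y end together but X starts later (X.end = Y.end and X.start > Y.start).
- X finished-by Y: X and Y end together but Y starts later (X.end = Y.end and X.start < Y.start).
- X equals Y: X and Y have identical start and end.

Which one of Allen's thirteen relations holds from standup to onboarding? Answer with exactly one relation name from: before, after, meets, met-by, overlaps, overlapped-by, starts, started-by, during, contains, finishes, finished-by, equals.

during

standup = [Fri 11:00, Sat 03:00]; onboarding = [Thu 00:00, Sat 04:00].
Compare endpoints: standup.start > onboarding.start, standup.start < onboarding.end, standup.end > onboarding.start, standup.end < onboarding.end.
That pattern is 'during'.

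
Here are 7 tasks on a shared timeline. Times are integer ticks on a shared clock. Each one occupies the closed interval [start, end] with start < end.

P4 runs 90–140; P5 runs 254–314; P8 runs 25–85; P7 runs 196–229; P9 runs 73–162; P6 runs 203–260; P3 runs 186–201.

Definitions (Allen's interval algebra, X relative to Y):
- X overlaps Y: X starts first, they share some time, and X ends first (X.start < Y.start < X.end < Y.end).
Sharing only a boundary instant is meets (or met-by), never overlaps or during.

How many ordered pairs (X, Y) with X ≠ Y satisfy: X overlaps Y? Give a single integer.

Checking all 42 ordered pairs for relation 'overlaps'; matching pairs in alphabetical order:
(P3, P7): P3 overlaps P7 ✓
(P6, P5): P6 overlaps P5 ✓
(P7, P6): P7 overlaps P6 ✓
(P8, P9): P8 overlaps P9 ✓
Count: 4.

4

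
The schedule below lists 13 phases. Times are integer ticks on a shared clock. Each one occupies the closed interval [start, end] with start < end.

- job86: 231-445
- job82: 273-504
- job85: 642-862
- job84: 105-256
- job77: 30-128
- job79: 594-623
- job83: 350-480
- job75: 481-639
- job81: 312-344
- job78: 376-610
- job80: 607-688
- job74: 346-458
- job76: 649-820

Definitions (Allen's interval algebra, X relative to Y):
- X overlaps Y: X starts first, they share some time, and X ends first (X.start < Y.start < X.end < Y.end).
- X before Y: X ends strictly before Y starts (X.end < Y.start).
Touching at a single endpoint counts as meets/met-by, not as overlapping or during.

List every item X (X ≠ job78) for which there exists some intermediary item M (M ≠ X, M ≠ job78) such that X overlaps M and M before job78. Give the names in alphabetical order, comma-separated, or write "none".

Target job78 = [376, 610].
Intermediaries M with M before job78: job77, job81, job84.
Via job77 — items with X overlaps job77: none.
Via job81 — items with X overlaps job81: none.
Via job84 — items with X overlaps job84: job77.
Union: job77.

job77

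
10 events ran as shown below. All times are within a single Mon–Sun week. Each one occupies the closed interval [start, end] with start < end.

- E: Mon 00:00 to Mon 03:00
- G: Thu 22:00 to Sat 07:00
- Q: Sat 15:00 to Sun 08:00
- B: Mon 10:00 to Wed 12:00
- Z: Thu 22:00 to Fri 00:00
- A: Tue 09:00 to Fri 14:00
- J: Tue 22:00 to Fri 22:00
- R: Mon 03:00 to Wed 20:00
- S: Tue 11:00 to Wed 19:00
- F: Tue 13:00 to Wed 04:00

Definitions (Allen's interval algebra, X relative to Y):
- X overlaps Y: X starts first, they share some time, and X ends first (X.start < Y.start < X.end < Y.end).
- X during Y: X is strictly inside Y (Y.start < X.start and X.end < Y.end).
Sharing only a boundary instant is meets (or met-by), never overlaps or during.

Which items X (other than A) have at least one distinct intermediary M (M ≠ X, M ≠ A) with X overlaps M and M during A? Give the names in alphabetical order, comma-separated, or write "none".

Target A = [Tue 09:00, Fri 14:00].
Intermediaries M with M during A: F, S, Z.
Via F — items with X overlaps F: none.
Via S — items with X overlaps S: B.
Via Z — items with X overlaps Z: none.
Union: B.

B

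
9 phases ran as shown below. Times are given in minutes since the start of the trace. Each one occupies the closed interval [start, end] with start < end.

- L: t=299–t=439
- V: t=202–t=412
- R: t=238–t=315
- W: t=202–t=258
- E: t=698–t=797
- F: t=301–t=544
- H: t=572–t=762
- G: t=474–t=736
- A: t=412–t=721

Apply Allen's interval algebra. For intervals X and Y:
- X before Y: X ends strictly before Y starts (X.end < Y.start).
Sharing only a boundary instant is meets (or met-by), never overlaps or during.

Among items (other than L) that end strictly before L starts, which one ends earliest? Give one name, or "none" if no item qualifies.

Target L = [t=299, t=439].
A [t=412, t=721] → overlapped-by → excluded.
E [t=698, t=797] → after → excluded.
F [t=301, t=544] → overlapped-by → excluded.
G [t=474, t=736] → after → excluded.
H [t=572, t=762] → after → excluded.
R [t=238, t=315] → overlaps → excluded.
V [t=202, t=412] → overlaps → excluded.
W [t=202, t=258] → before → candidate.
Among candidates, earliest end is t=258 → W.

W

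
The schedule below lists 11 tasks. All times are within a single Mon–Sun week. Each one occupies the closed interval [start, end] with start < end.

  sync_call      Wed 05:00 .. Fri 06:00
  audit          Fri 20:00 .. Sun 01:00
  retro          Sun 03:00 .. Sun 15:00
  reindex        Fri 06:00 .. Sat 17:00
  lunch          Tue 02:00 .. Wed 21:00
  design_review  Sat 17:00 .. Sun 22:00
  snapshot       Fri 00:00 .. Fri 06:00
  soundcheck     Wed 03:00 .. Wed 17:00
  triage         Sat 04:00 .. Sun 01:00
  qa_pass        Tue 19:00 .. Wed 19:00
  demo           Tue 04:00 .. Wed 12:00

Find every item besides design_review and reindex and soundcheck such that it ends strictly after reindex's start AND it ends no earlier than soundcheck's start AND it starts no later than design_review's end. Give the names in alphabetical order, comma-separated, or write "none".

Conditions: its end is strictly after reindex's start (X.end > Fri 06:00) AND its end is no earlier than soundcheck's start (X.end >= Wed 03:00) AND its start is no later than design_review's end (X.start <= Sun 22:00).
audit: end Sun 01:00 > Fri 06:00? ✓; end Sun 01:00 >= Wed 03:00? ✓; start Fri 20:00 <= Sun 22:00? ✓ → yes.
demo: end Wed 12:00 > Fri 06:00? ✗; end Wed 12:00 >= Wed 03:00? ✓; start Tue 04:00 <= Sun 22:00? ✓ → no.
lunch: end Wed 21:00 > Fri 06:00? ✗; end Wed 21:00 >= Wed 03:00? ✓; start Tue 02:00 <= Sun 22:00? ✓ → no.
qa_pass: end Wed 19:00 > Fri 06:00? ✗; end Wed 19:00 >= Wed 03:00? ✓; start Tue 19:00 <= Sun 22:00? ✓ → no.
retro: end Sun 15:00 > Fri 06:00? ✓; end Sun 15:00 >= Wed 03:00? ✓; start Sun 03:00 <= Sun 22:00? ✓ → yes.
snapshot: end Fri 06:00 > Fri 06:00? ✗; end Fri 06:00 >= Wed 03:00? ✓; start Fri 00:00 <= Sun 22:00? ✓ → no.
sync_call: end Fri 06:00 > Fri 06:00? ✗; end Fri 06:00 >= Wed 03:00? ✓; start Wed 05:00 <= Sun 22:00? ✓ → no.
triage: end Sun 01:00 > Fri 06:00? ✓; end Sun 01:00 >= Wed 03:00? ✓; start Sat 04:00 <= Sun 22:00? ✓ → yes.
Result: audit, retro, triage.

audit, retro, triage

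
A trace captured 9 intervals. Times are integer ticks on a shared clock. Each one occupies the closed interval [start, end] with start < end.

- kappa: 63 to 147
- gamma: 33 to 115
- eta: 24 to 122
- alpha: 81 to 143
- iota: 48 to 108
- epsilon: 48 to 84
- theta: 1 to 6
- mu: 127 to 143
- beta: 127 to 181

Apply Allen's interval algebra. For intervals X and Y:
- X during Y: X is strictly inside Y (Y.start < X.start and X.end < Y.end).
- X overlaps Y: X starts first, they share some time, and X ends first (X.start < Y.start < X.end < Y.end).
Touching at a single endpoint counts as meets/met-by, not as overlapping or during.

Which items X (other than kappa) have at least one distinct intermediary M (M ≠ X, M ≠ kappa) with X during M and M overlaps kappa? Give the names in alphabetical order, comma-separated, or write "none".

epsilon, gamma, iota

Target kappa = [63, 147].
Intermediaries M with M overlaps kappa: epsilon, eta, gamma, iota.
Via epsilon — items with X during epsilon: none.
Via eta — items with X during eta: epsilon, gamma, iota.
Via gamma — items with X during gamma: epsilon, iota.
Via iota — items with X during iota: none.
Union: epsilon, gamma, iota.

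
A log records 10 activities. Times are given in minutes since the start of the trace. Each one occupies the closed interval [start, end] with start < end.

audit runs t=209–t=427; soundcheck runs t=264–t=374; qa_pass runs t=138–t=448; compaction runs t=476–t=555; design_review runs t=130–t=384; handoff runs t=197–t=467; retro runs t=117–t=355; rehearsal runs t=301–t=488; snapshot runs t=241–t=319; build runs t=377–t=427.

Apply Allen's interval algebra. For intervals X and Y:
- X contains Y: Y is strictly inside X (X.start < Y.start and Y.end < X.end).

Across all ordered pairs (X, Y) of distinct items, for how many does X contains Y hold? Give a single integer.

14

Checking all 90 ordered pairs for relation 'contains'; matching pairs in alphabetical order:
(audit, snapshot): audit contains snapshot ✓
(audit, soundcheck): audit contains soundcheck ✓
(design_review, snapshot): design_review contains snapshot ✓
(design_review, soundcheck): design_review contains soundcheck ✓
(handoff, audit): handoff contains audit ✓
(handoff, build): handoff contains build ✓
(handoff, snapshot): handoff contains snapshot ✓
(handoff, soundcheck): handoff contains soundcheck ✓
(qa_pass, audit): qa_pass contains audit ✓
(qa_pass, build): qa_pass contains build ✓
(qa_pass, snapshot): qa_pass contains snapshot ✓
(qa_pass, soundcheck): qa_pass contains soundcheck ✓
(rehearsal, build): rehearsal contains build ✓
(retro, snapshot): retro contains snapshot ✓
Count: 14.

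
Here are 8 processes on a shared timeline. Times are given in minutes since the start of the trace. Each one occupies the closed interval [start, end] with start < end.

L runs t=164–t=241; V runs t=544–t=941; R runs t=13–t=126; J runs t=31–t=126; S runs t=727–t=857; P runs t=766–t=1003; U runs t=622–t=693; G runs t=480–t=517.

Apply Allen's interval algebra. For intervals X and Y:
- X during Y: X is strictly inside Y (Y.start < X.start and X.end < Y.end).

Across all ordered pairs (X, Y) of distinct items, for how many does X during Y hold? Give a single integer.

Checking all 56 ordered pairs for relation 'during'; matching pairs in alphabetical order:
(S, V): S during V ✓
(U, V): U during V ✓
Count: 2.

2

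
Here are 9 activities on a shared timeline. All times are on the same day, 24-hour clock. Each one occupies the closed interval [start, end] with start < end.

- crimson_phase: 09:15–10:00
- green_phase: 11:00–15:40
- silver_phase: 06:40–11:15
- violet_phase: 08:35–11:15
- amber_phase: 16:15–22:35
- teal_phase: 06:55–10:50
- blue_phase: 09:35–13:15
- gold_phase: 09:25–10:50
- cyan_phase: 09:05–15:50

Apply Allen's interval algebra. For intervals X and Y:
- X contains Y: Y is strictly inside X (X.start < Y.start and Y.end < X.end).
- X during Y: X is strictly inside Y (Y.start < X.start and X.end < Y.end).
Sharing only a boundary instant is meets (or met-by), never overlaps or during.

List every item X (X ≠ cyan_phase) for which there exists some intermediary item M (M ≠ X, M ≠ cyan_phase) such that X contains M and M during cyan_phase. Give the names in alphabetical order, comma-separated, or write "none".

Target cyan_phase = [09:05, 15:50].
Intermediaries M with M during cyan_phase: blue_phase, crimson_phase, gold_phase, green_phase.
Via blue_phase — items with X contains blue_phase: none.
Via crimson_phase — items with X contains crimson_phase: silver_phase, teal_phase, violet_phase.
Via gold_phase — items with X contains gold_phase: silver_phase, violet_phase.
Via green_phase — items with X contains green_phase: none.
Union: silver_phase, teal_phase, violet_phase.

silver_phase, teal_phase, violet_phase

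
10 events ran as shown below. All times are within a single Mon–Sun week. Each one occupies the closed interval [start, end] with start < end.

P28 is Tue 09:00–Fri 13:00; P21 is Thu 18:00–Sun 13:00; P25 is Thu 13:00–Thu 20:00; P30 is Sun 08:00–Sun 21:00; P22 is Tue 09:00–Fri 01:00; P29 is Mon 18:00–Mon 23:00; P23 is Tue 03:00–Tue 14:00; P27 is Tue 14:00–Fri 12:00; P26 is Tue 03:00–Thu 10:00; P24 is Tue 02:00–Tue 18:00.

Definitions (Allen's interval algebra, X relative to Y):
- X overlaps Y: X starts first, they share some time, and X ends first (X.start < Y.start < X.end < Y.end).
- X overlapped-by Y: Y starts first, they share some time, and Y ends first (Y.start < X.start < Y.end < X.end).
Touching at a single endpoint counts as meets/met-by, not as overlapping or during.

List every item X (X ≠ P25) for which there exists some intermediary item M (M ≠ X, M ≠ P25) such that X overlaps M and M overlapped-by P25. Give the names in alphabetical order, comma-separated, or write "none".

Target P25 = [Thu 13:00, Thu 20:00].
Intermediaries M with M overlapped-by P25: P21.
Via P21 — items with X overlaps P21: P22, P27, P28.
Union: P22, P27, P28.

P22, P27, P28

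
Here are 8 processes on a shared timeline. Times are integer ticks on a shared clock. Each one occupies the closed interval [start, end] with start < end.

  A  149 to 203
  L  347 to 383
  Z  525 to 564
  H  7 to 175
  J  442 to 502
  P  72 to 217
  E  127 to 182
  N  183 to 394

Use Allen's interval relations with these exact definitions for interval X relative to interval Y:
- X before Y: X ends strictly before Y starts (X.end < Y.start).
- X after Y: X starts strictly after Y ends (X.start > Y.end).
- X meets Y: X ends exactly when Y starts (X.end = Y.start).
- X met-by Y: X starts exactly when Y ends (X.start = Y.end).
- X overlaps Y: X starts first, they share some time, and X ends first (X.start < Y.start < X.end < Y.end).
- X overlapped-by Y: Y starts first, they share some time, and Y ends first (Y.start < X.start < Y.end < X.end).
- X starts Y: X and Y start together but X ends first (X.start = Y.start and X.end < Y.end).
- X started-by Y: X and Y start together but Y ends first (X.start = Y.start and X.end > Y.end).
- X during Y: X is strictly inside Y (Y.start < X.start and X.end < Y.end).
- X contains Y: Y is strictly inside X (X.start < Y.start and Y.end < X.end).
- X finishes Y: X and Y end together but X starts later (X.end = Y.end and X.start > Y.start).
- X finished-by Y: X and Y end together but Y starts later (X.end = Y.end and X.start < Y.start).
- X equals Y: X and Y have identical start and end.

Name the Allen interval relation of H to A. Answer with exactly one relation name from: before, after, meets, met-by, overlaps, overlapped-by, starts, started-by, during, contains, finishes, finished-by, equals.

overlaps

H = [7, 175]; A = [149, 203].
Compare endpoints: H.start < A.start, H.start < A.end, H.end > A.start, H.end < A.end.
That pattern is 'overlaps'.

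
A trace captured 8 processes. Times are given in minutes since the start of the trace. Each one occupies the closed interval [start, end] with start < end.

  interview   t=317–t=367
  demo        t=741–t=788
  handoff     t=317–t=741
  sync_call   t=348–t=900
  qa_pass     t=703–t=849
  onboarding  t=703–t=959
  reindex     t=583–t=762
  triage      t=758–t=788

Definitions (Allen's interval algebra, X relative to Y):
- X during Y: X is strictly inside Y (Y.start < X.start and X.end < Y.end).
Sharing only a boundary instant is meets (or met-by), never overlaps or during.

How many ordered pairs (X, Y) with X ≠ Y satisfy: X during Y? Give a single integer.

Checking all 56 ordered pairs for relation 'during'; matching pairs in alphabetical order:
(demo, onboarding): demo during onboarding ✓
(demo, qa_pass): demo during qa_pass ✓
(demo, sync_call): demo during sync_call ✓
(qa_pass, sync_call): qa_pass during sync_call ✓
(reindex, sync_call): reindex during sync_call ✓
(triage, onboarding): triage during onboarding ✓
(triage, qa_pass): triage during qa_pass ✓
(triage, sync_call): triage during sync_call ✓
Count: 8.

8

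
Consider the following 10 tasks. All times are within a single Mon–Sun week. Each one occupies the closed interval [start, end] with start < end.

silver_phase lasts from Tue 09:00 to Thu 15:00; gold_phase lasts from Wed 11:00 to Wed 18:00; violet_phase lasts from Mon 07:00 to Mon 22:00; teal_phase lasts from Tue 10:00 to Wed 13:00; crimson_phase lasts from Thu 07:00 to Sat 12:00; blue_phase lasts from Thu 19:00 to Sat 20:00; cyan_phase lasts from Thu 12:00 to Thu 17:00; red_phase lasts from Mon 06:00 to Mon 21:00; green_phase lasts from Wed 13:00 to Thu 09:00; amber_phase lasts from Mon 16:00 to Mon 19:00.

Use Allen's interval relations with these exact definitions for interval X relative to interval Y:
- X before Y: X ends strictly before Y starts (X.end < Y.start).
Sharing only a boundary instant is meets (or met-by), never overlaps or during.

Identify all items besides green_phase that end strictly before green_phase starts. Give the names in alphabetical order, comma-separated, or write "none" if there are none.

amber_phase, red_phase, violet_phase

Target green_phase = [Wed 13:00, Thu 09:00].
amber_phase [Mon 16:00, Mon 19:00] → before → yes.
blue_phase [Thu 19:00, Sat 20:00] → after → no.
crimson_phase [Thu 07:00, Sat 12:00] → overlapped-by → no.
cyan_phase [Thu 12:00, Thu 17:00] → after → no.
gold_phase [Wed 11:00, Wed 18:00] → overlaps → no.
red_phase [Mon 06:00, Mon 21:00] → before → yes.
silver_phase [Tue 09:00, Thu 15:00] → contains → no.
teal_phase [Tue 10:00, Wed 13:00] → meets → no.
violet_phase [Mon 07:00, Mon 22:00] → before → yes.
Result: amber_phase, red_phase, violet_phase.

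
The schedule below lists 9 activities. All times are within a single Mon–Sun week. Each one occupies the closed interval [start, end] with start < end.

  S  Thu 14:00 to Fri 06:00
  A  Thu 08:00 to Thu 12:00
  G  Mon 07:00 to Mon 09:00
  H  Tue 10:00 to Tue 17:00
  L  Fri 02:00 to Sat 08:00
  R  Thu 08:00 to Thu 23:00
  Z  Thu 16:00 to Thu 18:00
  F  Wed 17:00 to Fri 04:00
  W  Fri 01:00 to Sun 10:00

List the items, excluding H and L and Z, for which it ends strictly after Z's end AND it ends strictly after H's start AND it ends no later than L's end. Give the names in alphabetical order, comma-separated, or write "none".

F, R, S

Conditions: its end is strictly after Z's end (X.end > Thu 18:00) AND its end is strictly after H's start (X.end > Tue 10:00) AND its end is no later than L's end (X.end <= Sat 08:00).
A: end Thu 12:00 > Thu 18:00? ✗; end Thu 12:00 > Tue 10:00? ✓; end Thu 12:00 <= Sat 08:00? ✓ → no.
F: end Fri 04:00 > Thu 18:00? ✓; end Fri 04:00 > Tue 10:00? ✓; end Fri 04:00 <= Sat 08:00? ✓ → yes.
G: end Mon 09:00 > Thu 18:00? ✗; end Mon 09:00 > Tue 10:00? ✗; end Mon 09:00 <= Sat 08:00? ✓ → no.
R: end Thu 23:00 > Thu 18:00? ✓; end Thu 23:00 > Tue 10:00? ✓; end Thu 23:00 <= Sat 08:00? ✓ → yes.
S: end Fri 06:00 > Thu 18:00? ✓; end Fri 06:00 > Tue 10:00? ✓; end Fri 06:00 <= Sat 08:00? ✓ → yes.
W: end Sun 10:00 > Thu 18:00? ✓; end Sun 10:00 > Tue 10:00? ✓; end Sun 10:00 <= Sat 08:00? ✗ → no.
Result: F, R, S.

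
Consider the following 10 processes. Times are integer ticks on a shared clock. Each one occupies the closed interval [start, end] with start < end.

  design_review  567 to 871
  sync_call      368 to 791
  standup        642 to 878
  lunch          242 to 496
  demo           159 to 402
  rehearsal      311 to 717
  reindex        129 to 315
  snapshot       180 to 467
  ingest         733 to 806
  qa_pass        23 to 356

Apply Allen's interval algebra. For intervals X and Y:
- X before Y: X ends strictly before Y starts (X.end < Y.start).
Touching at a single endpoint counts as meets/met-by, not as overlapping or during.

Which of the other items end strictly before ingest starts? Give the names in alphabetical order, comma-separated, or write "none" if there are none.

Target ingest = [733, 806].
demo [159, 402] → before → yes.
design_review [567, 871] → contains → no.
lunch [242, 496] → before → yes.
qa_pass [23, 356] → before → yes.
rehearsal [311, 717] → before → yes.
reindex [129, 315] → before → yes.
snapshot [180, 467] → before → yes.
standup [642, 878] → contains → no.
sync_call [368, 791] → overlaps → no.
Result: demo, lunch, qa_pass, rehearsal, reindex, snapshot.

demo, lunch, qa_pass, rehearsal, reindex, snapshot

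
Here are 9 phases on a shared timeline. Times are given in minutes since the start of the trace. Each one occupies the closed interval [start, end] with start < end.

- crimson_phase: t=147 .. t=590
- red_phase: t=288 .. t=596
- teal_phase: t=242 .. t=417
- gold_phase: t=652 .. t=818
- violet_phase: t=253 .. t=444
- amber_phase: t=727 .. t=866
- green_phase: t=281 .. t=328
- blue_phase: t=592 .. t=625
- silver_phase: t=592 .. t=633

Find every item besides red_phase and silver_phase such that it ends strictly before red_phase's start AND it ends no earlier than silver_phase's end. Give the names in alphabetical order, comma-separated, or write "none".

Conditions: its end is strictly before red_phase's start (X.end < t=288) AND its end is no earlier than silver_phase's end (X.end >= t=633).
amber_phase: end t=866 < t=288? ✗; end t=866 >= t=633? ✓ → no.
blue_phase: end t=625 < t=288? ✗; end t=625 >= t=633? ✗ → no.
crimson_phase: end t=590 < t=288? ✗; end t=590 >= t=633? ✗ → no.
gold_phase: end t=818 < t=288? ✗; end t=818 >= t=633? ✓ → no.
green_phase: end t=328 < t=288? ✗; end t=328 >= t=633? ✗ → no.
teal_phase: end t=417 < t=288? ✗; end t=417 >= t=633? ✗ → no.
violet_phase: end t=444 < t=288? ✗; end t=444 >= t=633? ✗ → no.
Result: none.

none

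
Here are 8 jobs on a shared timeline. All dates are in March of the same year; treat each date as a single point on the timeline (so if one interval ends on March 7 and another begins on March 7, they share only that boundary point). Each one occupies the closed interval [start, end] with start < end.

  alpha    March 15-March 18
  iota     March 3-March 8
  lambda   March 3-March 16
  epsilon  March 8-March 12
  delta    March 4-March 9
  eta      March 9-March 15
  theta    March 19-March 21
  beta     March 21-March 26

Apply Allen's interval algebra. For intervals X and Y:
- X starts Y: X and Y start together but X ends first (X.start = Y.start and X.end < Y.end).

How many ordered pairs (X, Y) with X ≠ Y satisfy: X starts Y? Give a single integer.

Checking all 56 ordered pairs for relation 'starts'; matching pairs in alphabetical order:
(iota, lambda): iota starts lambda ✓
Count: 1.

1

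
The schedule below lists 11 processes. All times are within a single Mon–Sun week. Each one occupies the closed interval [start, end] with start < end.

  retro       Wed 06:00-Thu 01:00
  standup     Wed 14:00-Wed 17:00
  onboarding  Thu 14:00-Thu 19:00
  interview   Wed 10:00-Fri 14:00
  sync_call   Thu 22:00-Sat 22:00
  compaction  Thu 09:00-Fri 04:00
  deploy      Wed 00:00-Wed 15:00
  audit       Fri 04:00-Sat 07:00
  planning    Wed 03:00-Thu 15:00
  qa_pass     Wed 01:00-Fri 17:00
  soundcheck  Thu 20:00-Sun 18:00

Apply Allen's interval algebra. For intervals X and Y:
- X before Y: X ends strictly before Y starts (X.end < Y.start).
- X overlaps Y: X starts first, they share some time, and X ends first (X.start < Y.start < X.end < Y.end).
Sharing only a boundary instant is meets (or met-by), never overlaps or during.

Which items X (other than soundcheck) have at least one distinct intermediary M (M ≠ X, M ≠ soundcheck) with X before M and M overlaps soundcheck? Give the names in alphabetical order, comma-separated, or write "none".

Target soundcheck = [Thu 20:00, Sun 18:00].
Intermediaries M with M overlaps soundcheck: compaction, interview, qa_pass.
Via compaction — items with X before compaction: deploy, retro, standup.
Via interview — items with X before interview: none.
Via qa_pass — items with X before qa_pass: none.
Union: deploy, retro, standup.

deploy, retro, standup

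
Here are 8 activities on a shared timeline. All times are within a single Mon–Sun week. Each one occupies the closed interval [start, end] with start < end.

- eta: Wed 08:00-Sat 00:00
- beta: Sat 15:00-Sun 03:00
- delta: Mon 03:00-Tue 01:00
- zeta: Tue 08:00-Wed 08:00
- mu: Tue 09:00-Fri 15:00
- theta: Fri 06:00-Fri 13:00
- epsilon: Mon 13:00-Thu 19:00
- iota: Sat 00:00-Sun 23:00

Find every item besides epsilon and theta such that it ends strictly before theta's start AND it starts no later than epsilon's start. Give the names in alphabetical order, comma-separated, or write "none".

delta

Conditions: its end is strictly before theta's start (X.end < Fri 06:00) AND its start is no later than epsilon's start (X.start <= Mon 13:00).
beta: end Sun 03:00 < Fri 06:00? ✗; start Sat 15:00 <= Mon 13:00? ✗ → no.
delta: end Tue 01:00 < Fri 06:00? ✓; start Mon 03:00 <= Mon 13:00? ✓ → yes.
eta: end Sat 00:00 < Fri 06:00? ✗; start Wed 08:00 <= Mon 13:00? ✗ → no.
iota: end Sun 23:00 < Fri 06:00? ✗; start Sat 00:00 <= Mon 13:00? ✗ → no.
mu: end Fri 15:00 < Fri 06:00? ✗; start Tue 09:00 <= Mon 13:00? ✗ → no.
zeta: end Wed 08:00 < Fri 06:00? ✓; start Tue 08:00 <= Mon 13:00? ✗ → no.
Result: delta.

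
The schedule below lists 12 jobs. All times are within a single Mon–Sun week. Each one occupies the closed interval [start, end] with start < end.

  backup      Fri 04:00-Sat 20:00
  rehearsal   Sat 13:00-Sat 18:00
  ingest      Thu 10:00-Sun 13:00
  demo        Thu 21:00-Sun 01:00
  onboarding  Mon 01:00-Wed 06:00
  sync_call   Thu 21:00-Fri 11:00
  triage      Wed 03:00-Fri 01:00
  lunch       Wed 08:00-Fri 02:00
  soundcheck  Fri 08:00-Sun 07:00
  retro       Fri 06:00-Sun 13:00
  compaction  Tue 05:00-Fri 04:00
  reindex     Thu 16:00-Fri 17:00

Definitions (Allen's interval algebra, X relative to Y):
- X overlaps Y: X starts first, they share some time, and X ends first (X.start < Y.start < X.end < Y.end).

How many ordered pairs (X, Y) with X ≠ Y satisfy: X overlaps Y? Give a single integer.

Checking all 132 ordered pairs for relation 'overlaps'; matching pairs in alphabetical order:
(backup, retro): backup overlaps retro ✓
(backup, soundcheck): backup overlaps soundcheck ✓
(compaction, demo): compaction overlaps demo ✓
(compaction, ingest): compaction overlaps ingest ✓
(compaction, reindex): compaction overlaps reindex ✓
(compaction, sync_call): compaction overlaps sync_call ✓
(demo, retro): demo overlaps retro ✓
(demo, soundcheck): demo overlaps soundcheck ✓
(lunch, demo): lunch overlaps demo ✓
(lunch, ingest): lunch overlaps ingest ✓
(lunch, reindex): lunch overlaps reindex ✓
(lunch, sync_call): lunch overlaps sync_call ✓
(onboarding, compaction): onboarding overlaps compaction ✓
(onboarding, triage): onboarding overlaps triage ✓
(reindex, backup): reindex overlaps backup ✓
(reindex, demo): reindex overlaps demo ✓
(reindex, retro): reindex overlaps retro ✓
(reindex, soundcheck): reindex overlaps soundcheck ✓
(sync_call, backup): sync_call overlaps backup ✓
(sync_call, retro): sync_call overlaps retro ✓
(sync_call, soundcheck): sync_call overlaps soundcheck ✓
(triage, demo): triage overlaps demo ✓
(triage, ingest): triage overlaps ingest ✓
(triage, lunch): triage overlaps lunch ✓
... plus 2 further pairs not listed.
Count: 26.

26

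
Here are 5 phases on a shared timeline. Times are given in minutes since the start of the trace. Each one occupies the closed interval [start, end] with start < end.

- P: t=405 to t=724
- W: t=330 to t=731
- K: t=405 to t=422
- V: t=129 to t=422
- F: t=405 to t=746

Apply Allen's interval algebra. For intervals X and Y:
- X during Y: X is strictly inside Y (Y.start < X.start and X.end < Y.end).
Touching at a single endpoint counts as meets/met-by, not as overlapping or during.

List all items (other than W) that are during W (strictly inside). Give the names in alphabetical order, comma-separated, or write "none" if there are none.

Target W = [t=330, t=731].
F [t=405, t=746] → overlapped-by → no.
K [t=405, t=422] → during → yes.
P [t=405, t=724] → during → yes.
V [t=129, t=422] → overlaps → no.
Result: K, P.

K, P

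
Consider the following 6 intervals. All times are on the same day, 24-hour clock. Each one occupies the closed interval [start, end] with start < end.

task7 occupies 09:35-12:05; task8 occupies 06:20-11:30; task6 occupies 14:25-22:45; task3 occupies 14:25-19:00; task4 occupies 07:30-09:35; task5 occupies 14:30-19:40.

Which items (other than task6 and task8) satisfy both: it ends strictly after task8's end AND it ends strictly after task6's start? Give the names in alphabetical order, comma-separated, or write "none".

Conditions: its end is strictly after task8's end (X.end > 11:30) AND its end is strictly after task6's start (X.end > 14:25).
task3: end 19:00 > 11:30? ✓; end 19:00 > 14:25? ✓ → yes.
task4: end 09:35 > 11:30? ✗; end 09:35 > 14:25? ✗ → no.
task5: end 19:40 > 11:30? ✓; end 19:40 > 14:25? ✓ → yes.
task7: end 12:05 > 11:30? ✓; end 12:05 > 14:25? ✗ → no.
Result: task3, task5.

task3, task5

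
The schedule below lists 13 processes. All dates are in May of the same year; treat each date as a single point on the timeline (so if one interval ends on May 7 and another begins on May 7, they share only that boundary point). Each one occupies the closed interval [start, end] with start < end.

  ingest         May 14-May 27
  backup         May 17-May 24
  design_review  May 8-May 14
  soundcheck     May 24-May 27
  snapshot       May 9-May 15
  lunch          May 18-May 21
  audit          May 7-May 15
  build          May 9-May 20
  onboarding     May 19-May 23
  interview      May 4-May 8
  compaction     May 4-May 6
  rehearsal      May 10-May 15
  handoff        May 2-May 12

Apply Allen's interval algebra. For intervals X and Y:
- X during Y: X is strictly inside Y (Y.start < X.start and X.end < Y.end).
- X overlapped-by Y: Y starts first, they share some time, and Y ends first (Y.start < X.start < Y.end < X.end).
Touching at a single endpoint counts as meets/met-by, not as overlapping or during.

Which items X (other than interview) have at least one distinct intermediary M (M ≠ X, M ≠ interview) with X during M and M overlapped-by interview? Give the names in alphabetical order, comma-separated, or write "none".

Target interview = [May 4, May 8].
Intermediaries M with M overlapped-by interview: audit.
Via audit — items with X during audit: design_review.
Union: design_review.

design_review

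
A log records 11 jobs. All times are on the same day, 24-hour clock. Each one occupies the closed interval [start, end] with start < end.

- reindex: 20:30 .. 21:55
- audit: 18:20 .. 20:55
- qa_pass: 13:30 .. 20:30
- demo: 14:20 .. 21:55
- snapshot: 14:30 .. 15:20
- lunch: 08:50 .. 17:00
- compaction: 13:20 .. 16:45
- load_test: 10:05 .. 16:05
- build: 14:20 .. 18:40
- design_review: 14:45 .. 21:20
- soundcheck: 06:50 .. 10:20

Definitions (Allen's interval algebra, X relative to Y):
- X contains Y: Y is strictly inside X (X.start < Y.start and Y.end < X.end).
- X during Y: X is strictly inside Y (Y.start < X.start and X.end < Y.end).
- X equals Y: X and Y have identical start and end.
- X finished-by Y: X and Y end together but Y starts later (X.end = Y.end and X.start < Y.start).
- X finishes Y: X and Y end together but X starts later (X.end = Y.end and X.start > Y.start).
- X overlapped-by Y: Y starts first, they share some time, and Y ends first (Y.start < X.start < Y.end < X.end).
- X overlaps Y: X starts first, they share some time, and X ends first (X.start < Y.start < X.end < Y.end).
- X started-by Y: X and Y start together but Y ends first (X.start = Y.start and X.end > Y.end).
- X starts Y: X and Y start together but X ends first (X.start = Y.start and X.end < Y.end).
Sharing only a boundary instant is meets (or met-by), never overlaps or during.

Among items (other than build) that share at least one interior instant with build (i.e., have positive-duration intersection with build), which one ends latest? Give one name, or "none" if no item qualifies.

Target build = [14:20, 18:40].
audit [18:20, 20:55] → overlapped-by → candidate.
compaction [13:20, 16:45] → overlaps → candidate.
demo [14:20, 21:55] → started-by → candidate.
design_review [14:45, 21:20] → overlapped-by → candidate.
load_test [10:05, 16:05] → overlaps → candidate.
lunch [08:50, 17:00] → overlaps → candidate.
qa_pass [13:30, 20:30] → contains → candidate.
reindex [20:30, 21:55] → after → excluded.
snapshot [14:30, 15:20] → during → candidate.
soundcheck [06:50, 10:20] → before → excluded.
Among candidates, latest end is 21:55 → demo.

demo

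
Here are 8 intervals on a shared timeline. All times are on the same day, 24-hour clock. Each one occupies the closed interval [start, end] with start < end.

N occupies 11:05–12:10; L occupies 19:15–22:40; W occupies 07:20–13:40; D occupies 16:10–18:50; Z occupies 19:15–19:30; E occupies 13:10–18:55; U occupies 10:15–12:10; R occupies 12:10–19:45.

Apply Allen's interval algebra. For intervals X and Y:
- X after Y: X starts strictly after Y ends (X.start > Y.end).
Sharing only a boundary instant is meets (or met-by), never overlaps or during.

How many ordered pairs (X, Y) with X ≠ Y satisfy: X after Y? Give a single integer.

Checking all 56 ordered pairs for relation 'after'; matching pairs in alphabetical order:
(D, N): D after N ✓
(D, U): D after U ✓
(D, W): D after W ✓
(E, N): E after N ✓
(E, U): E after U ✓
(L, D): L after D ✓
(L, E): L after E ✓
(L, N): L after N ✓
(L, U): L after U ✓
(L, W): L after W ✓
(Z, D): Z after D ✓
(Z, E): Z after E ✓
(Z, N): Z after N ✓
(Z, U): Z after U ✓
(Z, W): Z after W ✓
Count: 15.

15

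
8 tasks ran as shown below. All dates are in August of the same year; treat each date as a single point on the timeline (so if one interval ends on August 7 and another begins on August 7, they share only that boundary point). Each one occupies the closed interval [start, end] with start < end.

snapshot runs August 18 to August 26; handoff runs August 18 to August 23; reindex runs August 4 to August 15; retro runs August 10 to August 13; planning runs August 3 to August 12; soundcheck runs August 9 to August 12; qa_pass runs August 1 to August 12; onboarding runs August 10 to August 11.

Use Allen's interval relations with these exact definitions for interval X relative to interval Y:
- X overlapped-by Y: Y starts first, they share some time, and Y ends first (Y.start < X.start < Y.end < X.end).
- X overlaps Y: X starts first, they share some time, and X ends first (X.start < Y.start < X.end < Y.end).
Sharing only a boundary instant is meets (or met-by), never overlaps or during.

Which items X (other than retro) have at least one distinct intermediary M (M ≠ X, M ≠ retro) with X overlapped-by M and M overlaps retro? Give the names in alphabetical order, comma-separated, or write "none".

Target retro = [August 10, August 13].
Intermediaries M with M overlaps retro: planning, qa_pass, soundcheck.
Via planning — items with X overlapped-by planning: reindex.
Via qa_pass — items with X overlapped-by qa_pass: reindex.
Via soundcheck — items with X overlapped-by soundcheck: none.
Union: reindex.

reindex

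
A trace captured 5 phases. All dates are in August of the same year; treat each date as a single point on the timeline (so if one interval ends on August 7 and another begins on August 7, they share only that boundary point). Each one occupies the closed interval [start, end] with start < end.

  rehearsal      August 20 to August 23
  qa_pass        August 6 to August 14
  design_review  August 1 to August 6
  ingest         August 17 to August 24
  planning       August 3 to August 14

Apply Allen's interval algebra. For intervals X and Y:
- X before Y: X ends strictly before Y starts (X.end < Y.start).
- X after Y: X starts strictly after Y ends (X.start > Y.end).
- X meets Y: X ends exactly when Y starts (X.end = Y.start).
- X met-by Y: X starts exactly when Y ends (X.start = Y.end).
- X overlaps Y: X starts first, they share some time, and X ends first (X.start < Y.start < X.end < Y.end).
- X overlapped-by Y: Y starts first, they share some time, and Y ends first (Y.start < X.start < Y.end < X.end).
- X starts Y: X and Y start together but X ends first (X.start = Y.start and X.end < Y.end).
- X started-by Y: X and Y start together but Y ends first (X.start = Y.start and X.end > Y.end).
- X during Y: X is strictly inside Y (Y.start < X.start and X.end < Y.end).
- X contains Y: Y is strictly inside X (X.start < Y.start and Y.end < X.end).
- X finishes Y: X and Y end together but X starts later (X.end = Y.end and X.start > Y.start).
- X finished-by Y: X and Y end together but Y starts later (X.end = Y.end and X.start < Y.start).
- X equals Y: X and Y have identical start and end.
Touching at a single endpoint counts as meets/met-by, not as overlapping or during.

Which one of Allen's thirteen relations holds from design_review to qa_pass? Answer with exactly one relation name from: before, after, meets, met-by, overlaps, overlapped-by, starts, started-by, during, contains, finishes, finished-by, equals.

design_review = [August 1, August 6]; qa_pass = [August 6, August 14].
Compare endpoints: design_review.start < qa_pass.start, design_review.start < qa_pass.end, design_review.end = qa_pass.start, design_review.end < qa_pass.end.
That pattern is 'meets'.

meets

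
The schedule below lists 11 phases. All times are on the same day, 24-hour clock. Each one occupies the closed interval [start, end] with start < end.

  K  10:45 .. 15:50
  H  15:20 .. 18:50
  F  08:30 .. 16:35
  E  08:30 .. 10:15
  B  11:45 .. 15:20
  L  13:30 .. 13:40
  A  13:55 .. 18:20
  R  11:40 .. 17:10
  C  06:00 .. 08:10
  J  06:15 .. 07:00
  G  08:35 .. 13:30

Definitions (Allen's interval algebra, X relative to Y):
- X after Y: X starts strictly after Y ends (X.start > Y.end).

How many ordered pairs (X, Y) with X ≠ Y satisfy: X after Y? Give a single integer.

Checking all 110 ordered pairs for relation 'after'; matching pairs in alphabetical order:
(A, C): A after C ✓
(A, E): A after E ✓
(A, G): A after G ✓
(A, J): A after J ✓
(A, L): A after L ✓
(B, C): B after C ✓
(B, E): B after E ✓
(B, J): B after J ✓
(E, C): E after C ✓
(E, J): E after J ✓
(F, C): F after C ✓
(F, J): F after J ✓
(G, C): G after C ✓
(G, J): G after J ✓
(H, C): H after C ✓
(H, E): H after E ✓
(H, G): H after G ✓
(H, J): H after J ✓
(H, L): H after L ✓
(K, C): K after C ✓
(K, E): K after E ✓
(K, J): K after J ✓
(L, C): L after C ✓
(L, E): L after E ✓
... plus 4 further pairs not listed.
Count: 28.

28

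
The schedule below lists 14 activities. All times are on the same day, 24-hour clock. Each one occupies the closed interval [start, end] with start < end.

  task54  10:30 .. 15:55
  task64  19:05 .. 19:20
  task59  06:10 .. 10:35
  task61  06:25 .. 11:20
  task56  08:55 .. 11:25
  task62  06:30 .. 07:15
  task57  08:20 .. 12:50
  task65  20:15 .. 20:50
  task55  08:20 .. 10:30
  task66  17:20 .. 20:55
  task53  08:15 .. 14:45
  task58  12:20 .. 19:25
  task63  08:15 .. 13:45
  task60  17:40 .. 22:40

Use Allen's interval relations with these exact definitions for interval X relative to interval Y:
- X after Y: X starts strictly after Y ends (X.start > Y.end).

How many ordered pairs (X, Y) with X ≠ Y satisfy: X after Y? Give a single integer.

49

Checking all 182 ordered pairs for relation 'after'; matching pairs in alphabetical order:
(task53, task62): task53 after task62 ✓
(task54, task62): task54 after task62 ✓
(task55, task62): task55 after task62 ✓
(task56, task62): task56 after task62 ✓
(task57, task62): task57 after task62 ✓
(task58, task55): task58 after task55 ✓
(task58, task56): task58 after task56 ✓
(task58, task59): task58 after task59 ✓
(task58, task61): task58 after task61 ✓
(task58, task62): task58 after task62 ✓
(task60, task53): task60 after task53 ✓
(task60, task54): task60 after task54 ✓
(task60, task55): task60 after task55 ✓
(task60, task56): task60 after task56 ✓
(task60, task57): task60 after task57 ✓
(task60, task59): task60 after task59 ✓
(task60, task61): task60 after task61 ✓
(task60, task62): task60 after task62 ✓
(task60, task63): task60 after task63 ✓
(task63, task62): task63 after task62 ✓
(task64, task53): task64 after task53 ✓
(task64, task54): task64 after task54 ✓
(task64, task55): task64 after task55 ✓
(task64, task56): task64 after task56 ✓
... plus 25 further pairs not listed.
Count: 49.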